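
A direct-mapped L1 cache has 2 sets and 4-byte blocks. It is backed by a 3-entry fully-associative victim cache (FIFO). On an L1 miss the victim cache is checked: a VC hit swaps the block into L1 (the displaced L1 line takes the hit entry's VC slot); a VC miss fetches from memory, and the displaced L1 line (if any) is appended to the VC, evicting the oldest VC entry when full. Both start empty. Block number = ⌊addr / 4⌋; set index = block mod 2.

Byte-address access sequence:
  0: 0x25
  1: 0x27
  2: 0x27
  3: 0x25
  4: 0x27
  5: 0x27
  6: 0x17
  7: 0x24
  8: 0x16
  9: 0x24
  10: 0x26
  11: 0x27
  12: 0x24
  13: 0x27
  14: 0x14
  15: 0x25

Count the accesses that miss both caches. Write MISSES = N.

MISSES = 2

#0 0x25→b9/s1 MISS; vc=[]
#1 0x27→b9/s1 L1-HIT; vc=[]
#2 0x27→b9/s1 L1-HIT; vc=[]
#3 0x25→b9/s1 L1-HIT; vc=[]
#4 0x27→b9/s1 L1-HIT; vc=[]
#5 0x27→b9/s1 L1-HIT; vc=[]
#6 0x17→b5/s1 MISS; vc=[9]
#7 0x24→b9/s1 VC-HIT; vc=[5]
#8 0x16→b5/s1 VC-HIT; vc=[9]
#9 0x24→b9/s1 VC-HIT; vc=[5]
#10 0x26→b9/s1 L1-HIT; vc=[5]
#11 0x27→b9/s1 L1-HIT; vc=[5]
#12 0x24→b9/s1 L1-HIT; vc=[5]
#13 0x27→b9/s1 L1-HIT; vc=[5]
#14 0x14→b5/s1 VC-HIT; vc=[9]
#15 0x25→b9/s1 VC-HIT; vc=[5]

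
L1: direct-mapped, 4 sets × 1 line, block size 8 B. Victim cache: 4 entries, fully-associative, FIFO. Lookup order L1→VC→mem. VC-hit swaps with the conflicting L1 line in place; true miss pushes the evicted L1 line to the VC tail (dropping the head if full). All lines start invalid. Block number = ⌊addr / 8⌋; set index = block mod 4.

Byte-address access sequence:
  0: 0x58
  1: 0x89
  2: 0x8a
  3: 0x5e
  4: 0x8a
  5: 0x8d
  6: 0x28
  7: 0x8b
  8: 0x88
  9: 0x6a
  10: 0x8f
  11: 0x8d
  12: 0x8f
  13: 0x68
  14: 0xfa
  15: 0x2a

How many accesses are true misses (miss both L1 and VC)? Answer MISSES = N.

#0 0x58→b11/s3 MISS; vc=[]
#1 0x89→b17/s1 MISS; vc=[]
#2 0x8a→b17/s1 L1-HIT; vc=[]
#3 0x5e→b11/s3 L1-HIT; vc=[]
#4 0x8a→b17/s1 L1-HIT; vc=[]
#5 0x8d→b17/s1 L1-HIT; vc=[]
#6 0x28→b5/s1 MISS; vc=[17]
#7 0x8b→b17/s1 VC-HIT; vc=[5]
#8 0x88→b17/s1 L1-HIT; vc=[5]
#9 0x6a→b13/s1 MISS; vc=[5,17]
#10 0x8f→b17/s1 VC-HIT; vc=[5,13]
#11 0x8d→b17/s1 L1-HIT; vc=[5,13]
#12 0x8f→b17/s1 L1-HIT; vc=[5,13]
#13 0x68→b13/s1 VC-HIT; vc=[5,17]
#14 0xfa→b31/s3 MISS; vc=[5,17,11]
#15 0x2a→b5/s1 VC-HIT; vc=[13,17,11]

MISSES = 5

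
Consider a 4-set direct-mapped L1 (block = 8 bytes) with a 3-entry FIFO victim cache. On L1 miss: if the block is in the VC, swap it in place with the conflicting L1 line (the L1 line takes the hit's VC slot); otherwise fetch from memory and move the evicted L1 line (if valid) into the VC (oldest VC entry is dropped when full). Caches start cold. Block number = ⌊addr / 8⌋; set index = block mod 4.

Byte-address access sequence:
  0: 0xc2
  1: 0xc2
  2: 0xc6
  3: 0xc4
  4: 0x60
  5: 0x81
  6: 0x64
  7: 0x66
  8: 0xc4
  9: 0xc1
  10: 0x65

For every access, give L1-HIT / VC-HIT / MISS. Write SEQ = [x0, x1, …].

  [0] addr=0xc2 blk=24 s=0: MISS | VC []
  [1] addr=0xc2 blk=24 s=0: L1-HIT | VC []
  [2] addr=0xc6 blk=24 s=0: L1-HIT | VC []
  [3] addr=0xc4 blk=24 s=0: L1-HIT | VC []
  [4] addr=0x60 blk=12 s=0: MISS | VC [24]
  [5] addr=0x81 blk=16 s=0: MISS | VC [24, 12]
  [6] addr=0x64 blk=12 s=0: VC-HIT | VC [24, 16]
  [7] addr=0x66 blk=12 s=0: L1-HIT | VC [24, 16]
  [8] addr=0xc4 blk=24 s=0: VC-HIT | VC [12, 16]
  [9] addr=0xc1 blk=24 s=0: L1-HIT | VC [12, 16]
  [10] addr=0x65 blk=12 s=0: VC-HIT | VC [24, 16]

SEQ = [MISS, L1-HIT, L1-HIT, L1-HIT, MISS, MISS, VC-HIT, L1-HIT, VC-HIT, L1-HIT, VC-HIT]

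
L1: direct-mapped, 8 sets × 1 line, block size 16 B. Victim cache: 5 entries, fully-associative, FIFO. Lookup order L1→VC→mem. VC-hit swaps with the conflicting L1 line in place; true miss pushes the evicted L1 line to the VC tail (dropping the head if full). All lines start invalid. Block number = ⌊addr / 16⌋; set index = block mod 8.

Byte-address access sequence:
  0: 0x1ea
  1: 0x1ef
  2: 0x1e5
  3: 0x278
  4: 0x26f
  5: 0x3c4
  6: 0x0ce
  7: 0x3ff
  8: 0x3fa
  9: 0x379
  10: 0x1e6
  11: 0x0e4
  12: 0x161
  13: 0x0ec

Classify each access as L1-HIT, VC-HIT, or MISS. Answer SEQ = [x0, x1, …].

SEQ = [MISS, L1-HIT, L1-HIT, MISS, MISS, MISS, MISS, MISS, L1-HIT, MISS, VC-HIT, MISS, MISS, VC-HIT]

#0 0x1ea→b30/s6 MISS; vc=[]
#1 0x1ef→b30/s6 L1-HIT; vc=[]
#2 0x1e5→b30/s6 L1-HIT; vc=[]
#3 0x278→b39/s7 MISS; vc=[]
#4 0x26f→b38/s6 MISS; vc=[30]
#5 0x3c4→b60/s4 MISS; vc=[30]
#6 0xce→b12/s4 MISS; vc=[30,60]
#7 0x3ff→b63/s7 MISS; vc=[30,60,39]
#8 0x3fa→b63/s7 L1-HIT; vc=[30,60,39]
#9 0x379→b55/s7 MISS; vc=[30,60,39,63]
#10 0x1e6→b30/s6 VC-HIT; vc=[38,60,39,63]
#11 0xe4→b14/s6 MISS; vc=[38,60,39,63,30]
#12 0x161→b22/s6 MISS; vc=[60,39,63,30,14]
#13 0xec→b14/s6 VC-HIT; vc=[60,39,63,30,22]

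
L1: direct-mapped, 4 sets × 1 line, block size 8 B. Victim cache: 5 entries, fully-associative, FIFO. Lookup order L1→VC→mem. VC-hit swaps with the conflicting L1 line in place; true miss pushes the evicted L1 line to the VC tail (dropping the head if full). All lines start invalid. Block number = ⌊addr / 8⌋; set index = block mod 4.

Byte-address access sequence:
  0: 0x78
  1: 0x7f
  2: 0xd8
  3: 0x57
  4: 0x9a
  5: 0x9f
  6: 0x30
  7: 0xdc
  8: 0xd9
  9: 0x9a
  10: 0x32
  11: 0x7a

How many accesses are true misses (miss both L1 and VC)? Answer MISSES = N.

0: 0x78 (blk 15, set 3) → MISS  vc=[]
1: 0x7f (blk 15, set 3) → L1-HIT  vc=[]
2: 0xd8 (blk 27, set 3) → MISS  vc=[15]
3: 0x57 (blk 10, set 2) → MISS  vc=[15]
4: 0x9a (blk 19, set 3) → MISS  vc=[15, 27]
5: 0x9f (blk 19, set 3) → L1-HIT  vc=[15, 27]
6: 0x30 (blk 6, set 2) → MISS  vc=[15, 27, 10]
7: 0xdc (blk 27, set 3) → VC-HIT  vc=[15, 19, 10]
8: 0xd9 (blk 27, set 3) → L1-HIT  vc=[15, 19, 10]
9: 0x9a (blk 19, set 3) → VC-HIT  vc=[15, 27, 10]
10: 0x32 (blk 6, set 2) → L1-HIT  vc=[15, 27, 10]
11: 0x7a (blk 15, set 3) → VC-HIT  vc=[19, 27, 10]

MISSES = 5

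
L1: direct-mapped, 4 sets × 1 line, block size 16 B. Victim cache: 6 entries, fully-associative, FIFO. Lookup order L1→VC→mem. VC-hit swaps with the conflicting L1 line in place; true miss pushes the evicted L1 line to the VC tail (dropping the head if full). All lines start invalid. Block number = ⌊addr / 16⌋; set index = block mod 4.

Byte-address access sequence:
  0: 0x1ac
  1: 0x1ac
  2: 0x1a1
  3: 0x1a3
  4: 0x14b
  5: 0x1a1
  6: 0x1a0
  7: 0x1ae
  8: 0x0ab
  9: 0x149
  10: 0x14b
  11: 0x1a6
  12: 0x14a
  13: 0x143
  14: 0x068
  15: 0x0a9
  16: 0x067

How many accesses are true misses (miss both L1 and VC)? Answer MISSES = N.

0: 0x1ac (blk 26, set 2) → MISS  vc=[]
1: 0x1ac (blk 26, set 2) → L1-HIT  vc=[]
2: 0x1a1 (blk 26, set 2) → L1-HIT  vc=[]
3: 0x1a3 (blk 26, set 2) → L1-HIT  vc=[]
4: 0x14b (blk 20, set 0) → MISS  vc=[]
5: 0x1a1 (blk 26, set 2) → L1-HIT  vc=[]
6: 0x1a0 (blk 26, set 2) → L1-HIT  vc=[]
7: 0x1ae (blk 26, set 2) → L1-HIT  vc=[]
8: 0xab (blk 10, set 2) → MISS  vc=[26]
9: 0x149 (blk 20, set 0) → L1-HIT  vc=[26]
10: 0x14b (blk 20, set 0) → L1-HIT  vc=[26]
11: 0x1a6 (blk 26, set 2) → VC-HIT  vc=[10]
12: 0x14a (blk 20, set 0) → L1-HIT  vc=[10]
13: 0x143 (blk 20, set 0) → L1-HIT  vc=[10]
14: 0x68 (blk 6, set 2) → MISS  vc=[10, 26]
15: 0xa9 (blk 10, set 2) → VC-HIT  vc=[6, 26]
16: 0x67 (blk 6, set 2) → VC-HIT  vc=[10, 26]

MISSES = 4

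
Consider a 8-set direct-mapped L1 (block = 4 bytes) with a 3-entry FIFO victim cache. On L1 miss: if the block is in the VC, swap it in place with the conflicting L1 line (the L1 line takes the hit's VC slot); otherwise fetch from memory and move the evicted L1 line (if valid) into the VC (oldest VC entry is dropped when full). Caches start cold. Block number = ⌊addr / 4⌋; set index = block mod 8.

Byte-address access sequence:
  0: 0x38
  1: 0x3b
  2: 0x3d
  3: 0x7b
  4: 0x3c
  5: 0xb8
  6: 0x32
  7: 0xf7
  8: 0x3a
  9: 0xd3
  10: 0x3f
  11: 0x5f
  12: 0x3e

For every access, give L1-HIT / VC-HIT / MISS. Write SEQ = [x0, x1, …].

SEQ = [MISS, L1-HIT, MISS, MISS, L1-HIT, MISS, MISS, MISS, VC-HIT, MISS, L1-HIT, MISS, VC-HIT]

  [0] addr=0x38 blk=14 s=6: MISS | VC []
  [1] addr=0x3b blk=14 s=6: L1-HIT | VC []
  [2] addr=0x3d blk=15 s=7: MISS | VC []
  [3] addr=0x7b blk=30 s=6: MISS | VC [14]
  [4] addr=0x3c blk=15 s=7: L1-HIT | VC [14]
  [5] addr=0xb8 blk=46 s=6: MISS | VC [14, 30]
  [6] addr=0x32 blk=12 s=4: MISS | VC [14, 30]
  [7] addr=0xf7 blk=61 s=5: MISS | VC [14, 30]
  [8] addr=0x3a blk=14 s=6: VC-HIT | VC [46, 30]
  [9] addr=0xd3 blk=52 s=4: MISS | VC [46, 30, 12]
  [10] addr=0x3f blk=15 s=7: L1-HIT | VC [46, 30, 12]
  [11] addr=0x5f blk=23 s=7: MISS | VC [30, 12, 15]
  [12] addr=0x3e blk=15 s=7: VC-HIT | VC [30, 12, 23]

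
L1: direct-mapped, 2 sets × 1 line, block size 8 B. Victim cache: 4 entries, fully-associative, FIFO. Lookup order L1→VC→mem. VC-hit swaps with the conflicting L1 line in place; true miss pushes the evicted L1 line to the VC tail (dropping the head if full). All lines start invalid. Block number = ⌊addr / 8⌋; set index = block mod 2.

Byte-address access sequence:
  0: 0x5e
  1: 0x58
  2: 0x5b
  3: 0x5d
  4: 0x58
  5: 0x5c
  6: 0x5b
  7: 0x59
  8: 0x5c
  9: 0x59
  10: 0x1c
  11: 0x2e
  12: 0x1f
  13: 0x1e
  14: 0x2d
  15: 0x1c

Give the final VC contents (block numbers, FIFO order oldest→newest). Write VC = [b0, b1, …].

#0 0x5e→b11/s1 MISS; vc=[]
#1 0x58→b11/s1 L1-HIT; vc=[]
#2 0x5b→b11/s1 L1-HIT; vc=[]
#3 0x5d→b11/s1 L1-HIT; vc=[]
#4 0x58→b11/s1 L1-HIT; vc=[]
#5 0x5c→b11/s1 L1-HIT; vc=[]
#6 0x5b→b11/s1 L1-HIT; vc=[]
#7 0x59→b11/s1 L1-HIT; vc=[]
#8 0x5c→b11/s1 L1-HIT; vc=[]
#9 0x59→b11/s1 L1-HIT; vc=[]
#10 0x1c→b3/s1 MISS; vc=[11]
#11 0x2e→b5/s1 MISS; vc=[11,3]
#12 0x1f→b3/s1 VC-HIT; vc=[11,5]
#13 0x1e→b3/s1 L1-HIT; vc=[11,5]
#14 0x2d→b5/s1 VC-HIT; vc=[11,3]
#15 0x1c→b3/s1 VC-HIT; vc=[11,5]

VC = [11, 5]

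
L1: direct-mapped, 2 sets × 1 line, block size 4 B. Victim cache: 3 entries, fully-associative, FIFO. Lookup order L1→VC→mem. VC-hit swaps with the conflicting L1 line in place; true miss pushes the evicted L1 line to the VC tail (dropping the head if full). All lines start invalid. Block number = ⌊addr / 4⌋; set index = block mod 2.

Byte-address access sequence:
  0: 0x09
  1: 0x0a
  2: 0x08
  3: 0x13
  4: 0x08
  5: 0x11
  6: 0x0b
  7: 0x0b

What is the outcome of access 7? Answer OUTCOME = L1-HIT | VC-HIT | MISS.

#0 0x9→b2/s0 MISS; vc=[]
#1 0xa→b2/s0 L1-HIT; vc=[]
#2 0x8→b2/s0 L1-HIT; vc=[]
#3 0x13→b4/s0 MISS; vc=[2]
#4 0x8→b2/s0 VC-HIT; vc=[4]
#5 0x11→b4/s0 VC-HIT; vc=[2]
#6 0xb→b2/s0 VC-HIT; vc=[4]
#7 0xb→b2/s0 L1-HIT; vc=[4]

OUTCOME = L1-HIT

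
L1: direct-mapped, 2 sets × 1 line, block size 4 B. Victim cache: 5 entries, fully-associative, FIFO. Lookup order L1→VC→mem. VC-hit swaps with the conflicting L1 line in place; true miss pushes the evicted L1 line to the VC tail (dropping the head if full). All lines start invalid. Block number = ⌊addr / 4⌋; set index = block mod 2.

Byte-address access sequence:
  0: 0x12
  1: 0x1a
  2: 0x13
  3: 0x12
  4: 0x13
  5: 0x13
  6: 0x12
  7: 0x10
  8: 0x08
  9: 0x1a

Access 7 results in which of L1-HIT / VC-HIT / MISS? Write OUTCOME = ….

OUTCOME = L1-HIT

  [0] addr=0x12 blk=4 s=0: MISS | VC []
  [1] addr=0x1a blk=6 s=0: MISS | VC [4]
  [2] addr=0x13 blk=4 s=0: VC-HIT | VC [6]
  [3] addr=0x12 blk=4 s=0: L1-HIT | VC [6]
  [4] addr=0x13 blk=4 s=0: L1-HIT | VC [6]
  [5] addr=0x13 blk=4 s=0: L1-HIT | VC [6]
  [6] addr=0x12 blk=4 s=0: L1-HIT | VC [6]
  [7] addr=0x10 blk=4 s=0: L1-HIT | VC [6]
  [8] addr=0x8 blk=2 s=0: MISS | VC [6, 4]
  [9] addr=0x1a blk=6 s=0: VC-HIT | VC [2, 4]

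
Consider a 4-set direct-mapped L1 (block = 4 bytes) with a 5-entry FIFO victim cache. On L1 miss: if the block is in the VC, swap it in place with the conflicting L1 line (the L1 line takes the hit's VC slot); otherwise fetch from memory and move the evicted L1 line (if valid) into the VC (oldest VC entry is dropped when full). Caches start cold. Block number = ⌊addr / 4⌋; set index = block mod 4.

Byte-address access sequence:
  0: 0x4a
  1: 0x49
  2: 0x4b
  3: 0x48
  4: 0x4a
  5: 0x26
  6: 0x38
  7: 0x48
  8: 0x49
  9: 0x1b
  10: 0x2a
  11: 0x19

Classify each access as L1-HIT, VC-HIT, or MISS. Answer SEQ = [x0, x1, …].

#0 0x4a→b18/s2 MISS; vc=[]
#1 0x49→b18/s2 L1-HIT; vc=[]
#2 0x4b→b18/s2 L1-HIT; vc=[]
#3 0x48→b18/s2 L1-HIT; vc=[]
#4 0x4a→b18/s2 L1-HIT; vc=[]
#5 0x26→b9/s1 MISS; vc=[]
#6 0x38→b14/s2 MISS; vc=[18]
#7 0x48→b18/s2 VC-HIT; vc=[14]
#8 0x49→b18/s2 L1-HIT; vc=[14]
#9 0x1b→b6/s2 MISS; vc=[14,18]
#10 0x2a→b10/s2 MISS; vc=[14,18,6]
#11 0x19→b6/s2 VC-HIT; vc=[14,18,10]

SEQ = [MISS, L1-HIT, L1-HIT, L1-HIT, L1-HIT, MISS, MISS, VC-HIT, L1-HIT, MISS, MISS, VC-HIT]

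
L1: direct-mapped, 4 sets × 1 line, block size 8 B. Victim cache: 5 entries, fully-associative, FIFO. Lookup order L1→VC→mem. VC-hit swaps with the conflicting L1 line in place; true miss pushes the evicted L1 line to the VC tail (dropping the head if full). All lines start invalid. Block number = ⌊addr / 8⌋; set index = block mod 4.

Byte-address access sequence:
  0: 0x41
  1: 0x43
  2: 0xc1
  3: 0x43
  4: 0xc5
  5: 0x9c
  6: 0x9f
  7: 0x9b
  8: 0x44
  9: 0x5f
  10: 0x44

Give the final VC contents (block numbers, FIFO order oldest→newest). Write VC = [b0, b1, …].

  [0] addr=0x41 blk=8 s=0: MISS | VC []
  [1] addr=0x43 blk=8 s=0: L1-HIT | VC []
  [2] addr=0xc1 blk=24 s=0: MISS | VC [8]
  [3] addr=0x43 blk=8 s=0: VC-HIT | VC [24]
  [4] addr=0xc5 blk=24 s=0: VC-HIT | VC [8]
  [5] addr=0x9c blk=19 s=3: MISS | VC [8]
  [6] addr=0x9f blk=19 s=3: L1-HIT | VC [8]
  [7] addr=0x9b blk=19 s=3: L1-HIT | VC [8]
  [8] addr=0x44 blk=8 s=0: VC-HIT | VC [24]
  [9] addr=0x5f blk=11 s=3: MISS | VC [24, 19]
  [10] addr=0x44 blk=8 s=0: L1-HIT | VC [24, 19]

VC = [24, 19]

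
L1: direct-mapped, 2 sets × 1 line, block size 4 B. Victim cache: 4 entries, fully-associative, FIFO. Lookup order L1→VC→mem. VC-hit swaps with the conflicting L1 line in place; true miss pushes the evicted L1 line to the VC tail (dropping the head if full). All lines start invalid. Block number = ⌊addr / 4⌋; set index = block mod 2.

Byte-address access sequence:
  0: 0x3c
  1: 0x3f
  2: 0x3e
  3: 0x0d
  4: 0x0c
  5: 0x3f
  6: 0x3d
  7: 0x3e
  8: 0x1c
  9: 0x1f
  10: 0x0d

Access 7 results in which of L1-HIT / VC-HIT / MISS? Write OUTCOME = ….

OUTCOME = L1-HIT

#0 0x3c→b15/s1 MISS; vc=[]
#1 0x3f→b15/s1 L1-HIT; vc=[]
#2 0x3e→b15/s1 L1-HIT; vc=[]
#3 0xd→b3/s1 MISS; vc=[15]
#4 0xc→b3/s1 L1-HIT; vc=[15]
#5 0x3f→b15/s1 VC-HIT; vc=[3]
#6 0x3d→b15/s1 L1-HIT; vc=[3]
#7 0x3e→b15/s1 L1-HIT; vc=[3]
#8 0x1c→b7/s1 MISS; vc=[3,15]
#9 0x1f→b7/s1 L1-HIT; vc=[3,15]
#10 0xd→b3/s1 VC-HIT; vc=[7,15]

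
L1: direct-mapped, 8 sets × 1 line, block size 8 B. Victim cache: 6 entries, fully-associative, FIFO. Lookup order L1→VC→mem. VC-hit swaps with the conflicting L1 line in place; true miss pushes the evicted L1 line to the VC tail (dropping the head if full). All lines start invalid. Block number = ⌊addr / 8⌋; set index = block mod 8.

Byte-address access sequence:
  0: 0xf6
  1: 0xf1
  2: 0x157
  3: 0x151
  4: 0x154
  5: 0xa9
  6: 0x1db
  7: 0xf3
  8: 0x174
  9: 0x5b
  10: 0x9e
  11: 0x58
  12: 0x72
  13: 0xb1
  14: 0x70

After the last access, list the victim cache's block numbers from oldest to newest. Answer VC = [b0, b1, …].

0: 0xf6 (blk 30, set 6) → MISS  vc=[]
1: 0xf1 (blk 30, set 6) → L1-HIT  vc=[]
2: 0x157 (blk 42, set 2) → MISS  vc=[]
3: 0x151 (blk 42, set 2) → L1-HIT  vc=[]
4: 0x154 (blk 42, set 2) → L1-HIT  vc=[]
5: 0xa9 (blk 21, set 5) → MISS  vc=[]
6: 0x1db (blk 59, set 3) → MISS  vc=[]
7: 0xf3 (blk 30, set 6) → L1-HIT  vc=[]
8: 0x174 (blk 46, set 6) → MISS  vc=[30]
9: 0x5b (blk 11, set 3) → MISS  vc=[30, 59]
10: 0x9e (blk 19, set 3) → MISS  vc=[30, 59, 11]
11: 0x58 (blk 11, set 3) → VC-HIT  vc=[30, 59, 19]
12: 0x72 (blk 14, set 6) → MISS  vc=[30, 59, 19, 46]
13: 0xb1 (blk 22, set 6) → MISS  vc=[30, 59, 19, 46, 14]
14: 0x70 (blk 14, set 6) → VC-HIT  vc=[30, 59, 19, 46, 22]

VC = [30, 59, 19, 46, 22]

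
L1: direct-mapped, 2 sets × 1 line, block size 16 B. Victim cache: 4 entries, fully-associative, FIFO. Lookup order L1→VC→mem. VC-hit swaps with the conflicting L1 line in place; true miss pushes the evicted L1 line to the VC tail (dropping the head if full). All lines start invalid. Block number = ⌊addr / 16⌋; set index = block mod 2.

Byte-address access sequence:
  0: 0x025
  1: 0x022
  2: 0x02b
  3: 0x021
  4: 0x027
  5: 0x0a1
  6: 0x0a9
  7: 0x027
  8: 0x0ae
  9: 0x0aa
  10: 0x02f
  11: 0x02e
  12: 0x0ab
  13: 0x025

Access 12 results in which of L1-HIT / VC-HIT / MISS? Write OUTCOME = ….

0: 0x25 (blk 2, set 0) → MISS  vc=[]
1: 0x22 (blk 2, set 0) → L1-HIT  vc=[]
2: 0x2b (blk 2, set 0) → L1-HIT  vc=[]
3: 0x21 (blk 2, set 0) → L1-HIT  vc=[]
4: 0x27 (blk 2, set 0) → L1-HIT  vc=[]
5: 0xa1 (blk 10, set 0) → MISS  vc=[2]
6: 0xa9 (blk 10, set 0) → L1-HIT  vc=[2]
7: 0x27 (blk 2, set 0) → VC-HIT  vc=[10]
8: 0xae (blk 10, set 0) → VC-HIT  vc=[2]
9: 0xaa (blk 10, set 0) → L1-HIT  vc=[2]
10: 0x2f (blk 2, set 0) → VC-HIT  vc=[10]
11: 0x2e (blk 2, set 0) → L1-HIT  vc=[10]
12: 0xab (blk 10, set 0) → VC-HIT  vc=[2]
13: 0x25 (blk 2, set 0) → VC-HIT  vc=[10]

OUTCOME = VC-HIT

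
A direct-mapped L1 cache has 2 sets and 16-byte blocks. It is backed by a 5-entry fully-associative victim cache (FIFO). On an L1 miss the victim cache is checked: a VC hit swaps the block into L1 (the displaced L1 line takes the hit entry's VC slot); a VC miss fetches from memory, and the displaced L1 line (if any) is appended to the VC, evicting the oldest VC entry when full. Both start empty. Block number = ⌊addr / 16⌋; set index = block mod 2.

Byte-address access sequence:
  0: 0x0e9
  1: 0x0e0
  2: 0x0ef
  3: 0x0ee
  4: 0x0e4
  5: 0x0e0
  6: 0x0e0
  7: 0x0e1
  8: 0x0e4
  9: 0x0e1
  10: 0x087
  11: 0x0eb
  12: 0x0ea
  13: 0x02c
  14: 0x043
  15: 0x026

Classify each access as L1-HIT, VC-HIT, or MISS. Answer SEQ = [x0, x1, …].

SEQ = [MISS, L1-HIT, L1-HIT, L1-HIT, L1-HIT, L1-HIT, L1-HIT, L1-HIT, L1-HIT, L1-HIT, MISS, VC-HIT, L1-HIT, MISS, MISS, VC-HIT]

#0 0xe9→b14/s0 MISS; vc=[]
#1 0xe0→b14/s0 L1-HIT; vc=[]
#2 0xef→b14/s0 L1-HIT; vc=[]
#3 0xee→b14/s0 L1-HIT; vc=[]
#4 0xe4→b14/s0 L1-HIT; vc=[]
#5 0xe0→b14/s0 L1-HIT; vc=[]
#6 0xe0→b14/s0 L1-HIT; vc=[]
#7 0xe1→b14/s0 L1-HIT; vc=[]
#8 0xe4→b14/s0 L1-HIT; vc=[]
#9 0xe1→b14/s0 L1-HIT; vc=[]
#10 0x87→b8/s0 MISS; vc=[14]
#11 0xeb→b14/s0 VC-HIT; vc=[8]
#12 0xea→b14/s0 L1-HIT; vc=[8]
#13 0x2c→b2/s0 MISS; vc=[8,14]
#14 0x43→b4/s0 MISS; vc=[8,14,2]
#15 0x26→b2/s0 VC-HIT; vc=[8,14,4]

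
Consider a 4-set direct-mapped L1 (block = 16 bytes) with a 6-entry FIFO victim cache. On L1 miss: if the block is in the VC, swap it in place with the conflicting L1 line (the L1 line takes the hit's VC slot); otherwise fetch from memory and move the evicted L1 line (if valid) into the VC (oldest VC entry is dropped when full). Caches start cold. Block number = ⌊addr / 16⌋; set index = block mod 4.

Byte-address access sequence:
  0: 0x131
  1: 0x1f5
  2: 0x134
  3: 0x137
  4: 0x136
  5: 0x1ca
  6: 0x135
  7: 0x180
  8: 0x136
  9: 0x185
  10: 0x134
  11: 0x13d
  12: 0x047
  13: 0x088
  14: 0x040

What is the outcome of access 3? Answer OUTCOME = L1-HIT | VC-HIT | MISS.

OUTCOME = L1-HIT

#0 0x131→b19/s3 MISS; vc=[]
#1 0x1f5→b31/s3 MISS; vc=[19]
#2 0x134→b19/s3 VC-HIT; vc=[31]
#3 0x137→b19/s3 L1-HIT; vc=[31]
#4 0x136→b19/s3 L1-HIT; vc=[31]
#5 0x1ca→b28/s0 MISS; vc=[31]
#6 0x135→b19/s3 L1-HIT; vc=[31]
#7 0x180→b24/s0 MISS; vc=[31,28]
#8 0x136→b19/s3 L1-HIT; vc=[31,28]
#9 0x185→b24/s0 L1-HIT; vc=[31,28]
#10 0x134→b19/s3 L1-HIT; vc=[31,28]
#11 0x13d→b19/s3 L1-HIT; vc=[31,28]
#12 0x47→b4/s0 MISS; vc=[31,28,24]
#13 0x88→b8/s0 MISS; vc=[31,28,24,4]
#14 0x40→b4/s0 VC-HIT; vc=[31,28,24,8]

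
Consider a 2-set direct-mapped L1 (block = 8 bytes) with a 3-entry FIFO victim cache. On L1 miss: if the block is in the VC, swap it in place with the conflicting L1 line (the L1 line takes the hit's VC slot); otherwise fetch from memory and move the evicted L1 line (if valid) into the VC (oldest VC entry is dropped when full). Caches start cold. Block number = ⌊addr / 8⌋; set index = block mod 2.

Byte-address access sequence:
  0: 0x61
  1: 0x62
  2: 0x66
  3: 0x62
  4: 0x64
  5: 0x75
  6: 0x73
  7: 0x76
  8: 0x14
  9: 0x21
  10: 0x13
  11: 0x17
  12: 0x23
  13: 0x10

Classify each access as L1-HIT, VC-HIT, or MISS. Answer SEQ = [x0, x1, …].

SEQ = [MISS, L1-HIT, L1-HIT, L1-HIT, L1-HIT, MISS, L1-HIT, L1-HIT, MISS, MISS, VC-HIT, L1-HIT, VC-HIT, VC-HIT]

0: 0x61 (blk 12, set 0) → MISS  vc=[]
1: 0x62 (blk 12, set 0) → L1-HIT  vc=[]
2: 0x66 (blk 12, set 0) → L1-HIT  vc=[]
3: 0x62 (blk 12, set 0) → L1-HIT  vc=[]
4: 0x64 (blk 12, set 0) → L1-HIT  vc=[]
5: 0x75 (blk 14, set 0) → MISS  vc=[12]
6: 0x73 (blk 14, set 0) → L1-HIT  vc=[12]
7: 0x76 (blk 14, set 0) → L1-HIT  vc=[12]
8: 0x14 (blk 2, set 0) → MISS  vc=[12, 14]
9: 0x21 (blk 4, set 0) → MISS  vc=[12, 14, 2]
10: 0x13 (blk 2, set 0) → VC-HIT  vc=[12, 14, 4]
11: 0x17 (blk 2, set 0) → L1-HIT  vc=[12, 14, 4]
12: 0x23 (blk 4, set 0) → VC-HIT  vc=[12, 14, 2]
13: 0x10 (blk 2, set 0) → VC-HIT  vc=[12, 14, 4]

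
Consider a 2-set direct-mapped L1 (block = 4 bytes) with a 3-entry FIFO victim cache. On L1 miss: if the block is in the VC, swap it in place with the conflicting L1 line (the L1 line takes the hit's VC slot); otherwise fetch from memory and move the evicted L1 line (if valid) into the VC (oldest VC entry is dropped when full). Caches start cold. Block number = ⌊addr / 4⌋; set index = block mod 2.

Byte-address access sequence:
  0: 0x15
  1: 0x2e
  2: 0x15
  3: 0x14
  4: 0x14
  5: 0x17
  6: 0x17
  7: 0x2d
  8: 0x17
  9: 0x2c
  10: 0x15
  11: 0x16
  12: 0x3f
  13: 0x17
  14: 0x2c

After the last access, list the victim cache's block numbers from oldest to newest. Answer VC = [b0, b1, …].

VC = [5, 15]

#0 0x15→b5/s1 MISS; vc=[]
#1 0x2e→b11/s1 MISS; vc=[5]
#2 0x15→b5/s1 VC-HIT; vc=[11]
#3 0x14→b5/s1 L1-HIT; vc=[11]
#4 0x14→b5/s1 L1-HIT; vc=[11]
#5 0x17→b5/s1 L1-HIT; vc=[11]
#6 0x17→b5/s1 L1-HIT; vc=[11]
#7 0x2d→b11/s1 VC-HIT; vc=[5]
#8 0x17→b5/s1 VC-HIT; vc=[11]
#9 0x2c→b11/s1 VC-HIT; vc=[5]
#10 0x15→b5/s1 VC-HIT; vc=[11]
#11 0x16→b5/s1 L1-HIT; vc=[11]
#12 0x3f→b15/s1 MISS; vc=[11,5]
#13 0x17→b5/s1 VC-HIT; vc=[11,15]
#14 0x2c→b11/s1 VC-HIT; vc=[5,15]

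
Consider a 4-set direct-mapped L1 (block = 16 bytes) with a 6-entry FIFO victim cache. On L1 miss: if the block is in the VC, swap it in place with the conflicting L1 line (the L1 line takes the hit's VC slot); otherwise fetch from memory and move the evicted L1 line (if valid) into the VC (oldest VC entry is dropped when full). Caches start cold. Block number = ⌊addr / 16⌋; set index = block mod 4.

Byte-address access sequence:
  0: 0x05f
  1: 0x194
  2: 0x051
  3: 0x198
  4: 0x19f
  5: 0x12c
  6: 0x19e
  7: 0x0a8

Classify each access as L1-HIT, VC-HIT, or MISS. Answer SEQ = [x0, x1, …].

0: 0x5f (blk 5, set 1) → MISS  vc=[]
1: 0x194 (blk 25, set 1) → MISS  vc=[5]
2: 0x51 (blk 5, set 1) → VC-HIT  vc=[25]
3: 0x198 (blk 25, set 1) → VC-HIT  vc=[5]
4: 0x19f (blk 25, set 1) → L1-HIT  vc=[5]
5: 0x12c (blk 18, set 2) → MISS  vc=[5]
6: 0x19e (blk 25, set 1) → L1-HIT  vc=[5]
7: 0xa8 (blk 10, set 2) → MISS  vc=[5, 18]

SEQ = [MISS, MISS, VC-HIT, VC-HIT, L1-HIT, MISS, L1-HIT, MISS]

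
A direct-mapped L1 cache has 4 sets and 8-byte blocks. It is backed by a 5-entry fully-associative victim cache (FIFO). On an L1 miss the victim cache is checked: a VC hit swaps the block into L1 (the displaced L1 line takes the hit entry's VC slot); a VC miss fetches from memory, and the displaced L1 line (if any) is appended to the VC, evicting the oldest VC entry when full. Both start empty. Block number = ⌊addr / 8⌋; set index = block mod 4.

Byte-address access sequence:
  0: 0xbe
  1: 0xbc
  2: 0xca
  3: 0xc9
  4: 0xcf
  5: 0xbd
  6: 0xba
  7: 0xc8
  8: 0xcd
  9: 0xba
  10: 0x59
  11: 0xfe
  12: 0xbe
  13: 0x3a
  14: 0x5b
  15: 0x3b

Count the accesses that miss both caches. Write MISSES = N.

0: 0xbe (blk 23, set 3) → MISS  vc=[]
1: 0xbc (blk 23, set 3) → L1-HIT  vc=[]
2: 0xca (blk 25, set 1) → MISS  vc=[]
3: 0xc9 (blk 25, set 1) → L1-HIT  vc=[]
4: 0xcf (blk 25, set 1) → L1-HIT  vc=[]
5: 0xbd (blk 23, set 3) → L1-HIT  vc=[]
6: 0xba (blk 23, set 3) → L1-HIT  vc=[]
7: 0xc8 (blk 25, set 1) → L1-HIT  vc=[]
8: 0xcd (blk 25, set 1) → L1-HIT  vc=[]
9: 0xba (blk 23, set 3) → L1-HIT  vc=[]
10: 0x59 (blk 11, set 3) → MISS  vc=[23]
11: 0xfe (blk 31, set 3) → MISS  vc=[23, 11]
12: 0xbe (blk 23, set 3) → VC-HIT  vc=[31, 11]
13: 0x3a (blk 7, set 3) → MISS  vc=[31, 11, 23]
14: 0x5b (blk 11, set 3) → VC-HIT  vc=[31, 7, 23]
15: 0x3b (blk 7, set 3) → VC-HIT  vc=[31, 11, 23]

MISSES = 5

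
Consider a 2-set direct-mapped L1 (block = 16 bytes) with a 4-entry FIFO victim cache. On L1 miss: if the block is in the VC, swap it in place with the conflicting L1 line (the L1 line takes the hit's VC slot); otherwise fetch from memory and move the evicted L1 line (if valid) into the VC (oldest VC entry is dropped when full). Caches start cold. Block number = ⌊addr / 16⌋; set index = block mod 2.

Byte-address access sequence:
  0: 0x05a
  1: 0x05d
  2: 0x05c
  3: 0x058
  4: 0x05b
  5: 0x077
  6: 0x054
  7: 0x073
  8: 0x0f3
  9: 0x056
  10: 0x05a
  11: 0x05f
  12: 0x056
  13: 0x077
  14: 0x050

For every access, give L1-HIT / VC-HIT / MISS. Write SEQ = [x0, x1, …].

#0 0x5a→b5/s1 MISS; vc=[]
#1 0x5d→b5/s1 L1-HIT; vc=[]
#2 0x5c→b5/s1 L1-HIT; vc=[]
#3 0x58→b5/s1 L1-HIT; vc=[]
#4 0x5b→b5/s1 L1-HIT; vc=[]
#5 0x77→b7/s1 MISS; vc=[5]
#6 0x54→b5/s1 VC-HIT; vc=[7]
#7 0x73→b7/s1 VC-HIT; vc=[5]
#8 0xf3→b15/s1 MISS; vc=[5,7]
#9 0x56→b5/s1 VC-HIT; vc=[15,7]
#10 0x5a→b5/s1 L1-HIT; vc=[15,7]
#11 0x5f→b5/s1 L1-HIT; vc=[15,7]
#12 0x56→b5/s1 L1-HIT; vc=[15,7]
#13 0x77→b7/s1 VC-HIT; vc=[15,5]
#14 0x50→b5/s1 VC-HIT; vc=[15,7]

SEQ = [MISS, L1-HIT, L1-HIT, L1-HIT, L1-HIT, MISS, VC-HIT, VC-HIT, MISS, VC-HIT, L1-HIT, L1-HIT, L1-HIT, VC-HIT, VC-HIT]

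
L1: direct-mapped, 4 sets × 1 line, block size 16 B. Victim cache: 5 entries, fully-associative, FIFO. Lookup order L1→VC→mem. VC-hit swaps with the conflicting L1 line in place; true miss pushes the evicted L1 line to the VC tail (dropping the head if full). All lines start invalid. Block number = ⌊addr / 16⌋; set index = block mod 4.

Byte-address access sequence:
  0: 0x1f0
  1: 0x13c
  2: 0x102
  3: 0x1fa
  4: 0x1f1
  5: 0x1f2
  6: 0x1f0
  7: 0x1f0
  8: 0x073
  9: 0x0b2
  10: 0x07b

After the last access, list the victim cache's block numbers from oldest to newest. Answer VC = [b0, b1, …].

VC = [19, 31, 11]

0: 0x1f0 (blk 31, set 3) → MISS  vc=[]
1: 0x13c (blk 19, set 3) → MISS  vc=[31]
2: 0x102 (blk 16, set 0) → MISS  vc=[31]
3: 0x1fa (blk 31, set 3) → VC-HIT  vc=[19]
4: 0x1f1 (blk 31, set 3) → L1-HIT  vc=[19]
5: 0x1f2 (blk 31, set 3) → L1-HIT  vc=[19]
6: 0x1f0 (blk 31, set 3) → L1-HIT  vc=[19]
7: 0x1f0 (blk 31, set 3) → L1-HIT  vc=[19]
8: 0x73 (blk 7, set 3) → MISS  vc=[19, 31]
9: 0xb2 (blk 11, set 3) → MISS  vc=[19, 31, 7]
10: 0x7b (blk 7, set 3) → VC-HIT  vc=[19, 31, 11]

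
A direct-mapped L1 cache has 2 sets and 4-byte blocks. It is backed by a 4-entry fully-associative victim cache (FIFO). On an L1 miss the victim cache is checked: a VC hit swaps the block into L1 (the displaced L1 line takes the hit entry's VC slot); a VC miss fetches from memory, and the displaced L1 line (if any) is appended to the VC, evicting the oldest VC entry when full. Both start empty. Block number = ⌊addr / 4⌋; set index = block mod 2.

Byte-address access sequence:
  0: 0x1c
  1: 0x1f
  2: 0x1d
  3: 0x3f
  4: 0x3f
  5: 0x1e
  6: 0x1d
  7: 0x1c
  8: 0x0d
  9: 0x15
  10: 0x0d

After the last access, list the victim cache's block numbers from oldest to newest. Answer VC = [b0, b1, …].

  [0] addr=0x1c blk=7 s=1: MISS | VC []
  [1] addr=0x1f blk=7 s=1: L1-HIT | VC []
  [2] addr=0x1d blk=7 s=1: L1-HIT | VC []
  [3] addr=0x3f blk=15 s=1: MISS | VC [7]
  [4] addr=0x3f blk=15 s=1: L1-HIT | VC [7]
  [5] addr=0x1e blk=7 s=1: VC-HIT | VC [15]
  [6] addr=0x1d blk=7 s=1: L1-HIT | VC [15]
  [7] addr=0x1c blk=7 s=1: L1-HIT | VC [15]
  [8] addr=0xd blk=3 s=1: MISS | VC [15, 7]
  [9] addr=0x15 blk=5 s=1: MISS | VC [15, 7, 3]
  [10] addr=0xd blk=3 s=1: VC-HIT | VC [15, 7, 5]

VC = [15, 7, 5]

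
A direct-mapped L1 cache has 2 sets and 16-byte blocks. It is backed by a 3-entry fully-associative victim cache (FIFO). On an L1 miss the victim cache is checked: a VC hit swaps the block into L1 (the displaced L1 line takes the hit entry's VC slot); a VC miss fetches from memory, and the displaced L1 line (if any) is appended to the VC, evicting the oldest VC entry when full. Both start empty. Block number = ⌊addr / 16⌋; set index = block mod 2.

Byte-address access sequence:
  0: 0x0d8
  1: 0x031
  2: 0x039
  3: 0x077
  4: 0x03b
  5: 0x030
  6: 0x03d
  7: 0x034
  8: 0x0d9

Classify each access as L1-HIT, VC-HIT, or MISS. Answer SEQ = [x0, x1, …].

SEQ = [MISS, MISS, L1-HIT, MISS, VC-HIT, L1-HIT, L1-HIT, L1-HIT, VC-HIT]

#0 0xd8→b13/s1 MISS; vc=[]
#1 0x31→b3/s1 MISS; vc=[13]
#2 0x39→b3/s1 L1-HIT; vc=[13]
#3 0x77→b7/s1 MISS; vc=[13,3]
#4 0x3b→b3/s1 VC-HIT; vc=[13,7]
#5 0x30→b3/s1 L1-HIT; vc=[13,7]
#6 0x3d→b3/s1 L1-HIT; vc=[13,7]
#7 0x34→b3/s1 L1-HIT; vc=[13,7]
#8 0xd9→b13/s1 VC-HIT; vc=[3,7]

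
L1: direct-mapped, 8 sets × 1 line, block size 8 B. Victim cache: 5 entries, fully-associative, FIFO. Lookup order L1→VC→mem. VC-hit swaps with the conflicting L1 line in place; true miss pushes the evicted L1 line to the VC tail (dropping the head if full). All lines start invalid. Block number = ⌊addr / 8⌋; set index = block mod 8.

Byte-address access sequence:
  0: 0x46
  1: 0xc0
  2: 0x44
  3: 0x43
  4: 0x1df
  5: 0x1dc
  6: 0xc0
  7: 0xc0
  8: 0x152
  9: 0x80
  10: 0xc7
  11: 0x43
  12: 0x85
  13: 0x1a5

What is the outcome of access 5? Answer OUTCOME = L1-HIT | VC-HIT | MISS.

OUTCOME = L1-HIT

0: 0x46 (blk 8, set 0) → MISS  vc=[]
1: 0xc0 (blk 24, set 0) → MISS  vc=[8]
2: 0x44 (blk 8, set 0) → VC-HIT  vc=[24]
3: 0x43 (blk 8, set 0) → L1-HIT  vc=[24]
4: 0x1df (blk 59, set 3) → MISS  vc=[24]
5: 0x1dc (blk 59, set 3) → L1-HIT  vc=[24]
6: 0xc0 (blk 24, set 0) → VC-HIT  vc=[8]
7: 0xc0 (blk 24, set 0) → L1-HIT  vc=[8]
8: 0x152 (blk 42, set 2) → MISS  vc=[8]
9: 0x80 (blk 16, set 0) → MISS  vc=[8, 24]
10: 0xc7 (blk 24, set 0) → VC-HIT  vc=[8, 16]
11: 0x43 (blk 8, set 0) → VC-HIT  vc=[24, 16]
12: 0x85 (blk 16, set 0) → VC-HIT  vc=[24, 8]
13: 0x1a5 (blk 52, set 4) → MISS  vc=[24, 8]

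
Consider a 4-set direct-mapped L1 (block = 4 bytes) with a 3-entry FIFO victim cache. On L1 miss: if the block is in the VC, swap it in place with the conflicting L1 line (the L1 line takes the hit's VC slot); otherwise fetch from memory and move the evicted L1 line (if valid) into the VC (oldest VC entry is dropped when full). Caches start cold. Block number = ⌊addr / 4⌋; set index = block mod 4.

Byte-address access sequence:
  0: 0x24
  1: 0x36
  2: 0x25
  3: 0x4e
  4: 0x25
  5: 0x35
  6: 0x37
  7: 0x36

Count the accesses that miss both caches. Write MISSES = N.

MISSES = 3

#0 0x24→b9/s1 MISS; vc=[]
#1 0x36→b13/s1 MISS; vc=[9]
#2 0x25→b9/s1 VC-HIT; vc=[13]
#3 0x4e→b19/s3 MISS; vc=[13]
#4 0x25→b9/s1 L1-HIT; vc=[13]
#5 0x35→b13/s1 VC-HIT; vc=[9]
#6 0x37→b13/s1 L1-HIT; vc=[9]
#7 0x36→b13/s1 L1-HIT; vc=[9]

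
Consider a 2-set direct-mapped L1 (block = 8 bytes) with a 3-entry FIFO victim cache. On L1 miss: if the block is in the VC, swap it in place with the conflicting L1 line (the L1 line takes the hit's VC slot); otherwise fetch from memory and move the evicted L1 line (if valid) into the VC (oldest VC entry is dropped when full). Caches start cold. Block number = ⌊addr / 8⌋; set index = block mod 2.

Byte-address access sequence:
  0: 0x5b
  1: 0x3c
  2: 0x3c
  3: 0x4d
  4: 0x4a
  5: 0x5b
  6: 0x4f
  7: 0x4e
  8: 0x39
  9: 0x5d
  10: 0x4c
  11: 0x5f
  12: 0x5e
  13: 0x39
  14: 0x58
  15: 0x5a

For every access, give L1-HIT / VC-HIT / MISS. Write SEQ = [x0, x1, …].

  [0] addr=0x5b blk=11 s=1: MISS | VC []
  [1] addr=0x3c blk=7 s=1: MISS | VC [11]
  [2] addr=0x3c blk=7 s=1: L1-HIT | VC [11]
  [3] addr=0x4d blk=9 s=1: MISS | VC [11, 7]
  [4] addr=0x4a blk=9 s=1: L1-HIT | VC [11, 7]
  [5] addr=0x5b blk=11 s=1: VC-HIT | VC [9, 7]
  [6] addr=0x4f blk=9 s=1: VC-HIT | VC [11, 7]
  [7] addr=0x4e blk=9 s=1: L1-HIT | VC [11, 7]
  [8] addr=0x39 blk=7 s=1: VC-HIT | VC [11, 9]
  [9] addr=0x5d blk=11 s=1: VC-HIT | VC [7, 9]
  [10] addr=0x4c blk=9 s=1: VC-HIT | VC [7, 11]
  [11] addr=0x5f blk=11 s=1: VC-HIT | VC [7, 9]
  [12] addr=0x5e blk=11 s=1: L1-HIT | VC [7, 9]
  [13] addr=0x39 blk=7 s=1: VC-HIT | VC [11, 9]
  [14] addr=0x58 blk=11 s=1: VC-HIT | VC [7, 9]
  [15] addr=0x5a blk=11 s=1: L1-HIT | VC [7, 9]

SEQ = [MISS, MISS, L1-HIT, MISS, L1-HIT, VC-HIT, VC-HIT, L1-HIT, VC-HIT, VC-HIT, VC-HIT, VC-HIT, L1-HIT, VC-HIT, VC-HIT, L1-HIT]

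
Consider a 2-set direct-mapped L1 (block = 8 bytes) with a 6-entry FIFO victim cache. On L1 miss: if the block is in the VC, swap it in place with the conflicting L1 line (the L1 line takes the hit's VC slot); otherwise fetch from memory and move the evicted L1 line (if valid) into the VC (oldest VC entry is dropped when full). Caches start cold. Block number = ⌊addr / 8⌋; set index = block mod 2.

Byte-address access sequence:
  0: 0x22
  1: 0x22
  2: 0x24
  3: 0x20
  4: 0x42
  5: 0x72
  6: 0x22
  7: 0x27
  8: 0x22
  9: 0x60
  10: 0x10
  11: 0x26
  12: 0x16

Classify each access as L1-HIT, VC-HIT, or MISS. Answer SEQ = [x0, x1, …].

SEQ = [MISS, L1-HIT, L1-HIT, L1-HIT, MISS, MISS, VC-HIT, L1-HIT, L1-HIT, MISS, MISS, VC-HIT, VC-HIT]

#0 0x22→b4/s0 MISS; vc=[]
#1 0x22→b4/s0 L1-HIT; vc=[]
#2 0x24→b4/s0 L1-HIT; vc=[]
#3 0x20→b4/s0 L1-HIT; vc=[]
#4 0x42→b8/s0 MISS; vc=[4]
#5 0x72→b14/s0 MISS; vc=[4,8]
#6 0x22→b4/s0 VC-HIT; vc=[14,8]
#7 0x27→b4/s0 L1-HIT; vc=[14,8]
#8 0x22→b4/s0 L1-HIT; vc=[14,8]
#9 0x60→b12/s0 MISS; vc=[14,8,4]
#10 0x10→b2/s0 MISS; vc=[14,8,4,12]
#11 0x26→b4/s0 VC-HIT; vc=[14,8,2,12]
#12 0x16→b2/s0 VC-HIT; vc=[14,8,4,12]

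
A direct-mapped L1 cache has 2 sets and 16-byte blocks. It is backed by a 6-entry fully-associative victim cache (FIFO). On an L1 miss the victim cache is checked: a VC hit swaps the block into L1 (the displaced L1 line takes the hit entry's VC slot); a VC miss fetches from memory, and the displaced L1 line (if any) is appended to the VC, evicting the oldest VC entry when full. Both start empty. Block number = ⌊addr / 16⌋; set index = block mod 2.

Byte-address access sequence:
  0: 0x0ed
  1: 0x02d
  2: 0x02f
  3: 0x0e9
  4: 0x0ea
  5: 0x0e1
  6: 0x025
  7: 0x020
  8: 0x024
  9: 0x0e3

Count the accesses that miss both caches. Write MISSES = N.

MISSES = 2

0: 0xed (blk 14, set 0) → MISS  vc=[]
1: 0x2d (blk 2, set 0) → MISS  vc=[14]
2: 0x2f (blk 2, set 0) → L1-HIT  vc=[14]
3: 0xe9 (blk 14, set 0) → VC-HIT  vc=[2]
4: 0xea (blk 14, set 0) → L1-HIT  vc=[2]
5: 0xe1 (blk 14, set 0) → L1-HIT  vc=[2]
6: 0x25 (blk 2, set 0) → VC-HIT  vc=[14]
7: 0x20 (blk 2, set 0) → L1-HIT  vc=[14]
8: 0x24 (blk 2, set 0) → L1-HIT  vc=[14]
9: 0xe3 (blk 14, set 0) → VC-HIT  vc=[2]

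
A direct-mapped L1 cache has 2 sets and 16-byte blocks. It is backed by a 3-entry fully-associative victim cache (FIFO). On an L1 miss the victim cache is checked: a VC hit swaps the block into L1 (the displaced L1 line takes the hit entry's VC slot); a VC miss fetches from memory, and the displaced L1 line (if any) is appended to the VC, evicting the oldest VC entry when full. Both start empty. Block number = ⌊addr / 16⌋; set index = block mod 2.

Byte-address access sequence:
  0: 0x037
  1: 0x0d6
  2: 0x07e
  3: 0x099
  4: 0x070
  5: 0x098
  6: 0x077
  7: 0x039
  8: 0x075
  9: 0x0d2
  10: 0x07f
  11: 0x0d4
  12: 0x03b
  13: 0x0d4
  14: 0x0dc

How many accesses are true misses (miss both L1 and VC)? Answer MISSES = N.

MISSES = 4

#0 0x37→b3/s1 MISS; vc=[]
#1 0xd6→b13/s1 MISS; vc=[3]
#2 0x7e→b7/s1 MISS; vc=[3,13]
#3 0x99→b9/s1 MISS; vc=[3,13,7]
#4 0x70→b7/s1 VC-HIT; vc=[3,13,9]
#5 0x98→b9/s1 VC-HIT; vc=[3,13,7]
#6 0x77→b7/s1 VC-HIT; vc=[3,13,9]
#7 0x39→b3/s1 VC-HIT; vc=[7,13,9]
#8 0x75→b7/s1 VC-HIT; vc=[3,13,9]
#9 0xd2→b13/s1 VC-HIT; vc=[3,7,9]
#10 0x7f→b7/s1 VC-HIT; vc=[3,13,9]
#11 0xd4→b13/s1 VC-HIT; vc=[3,7,9]
#12 0x3b→b3/s1 VC-HIT; vc=[13,7,9]
#13 0xd4→b13/s1 VC-HIT; vc=[3,7,9]
#14 0xdc→b13/s1 L1-HIT; vc=[3,7,9]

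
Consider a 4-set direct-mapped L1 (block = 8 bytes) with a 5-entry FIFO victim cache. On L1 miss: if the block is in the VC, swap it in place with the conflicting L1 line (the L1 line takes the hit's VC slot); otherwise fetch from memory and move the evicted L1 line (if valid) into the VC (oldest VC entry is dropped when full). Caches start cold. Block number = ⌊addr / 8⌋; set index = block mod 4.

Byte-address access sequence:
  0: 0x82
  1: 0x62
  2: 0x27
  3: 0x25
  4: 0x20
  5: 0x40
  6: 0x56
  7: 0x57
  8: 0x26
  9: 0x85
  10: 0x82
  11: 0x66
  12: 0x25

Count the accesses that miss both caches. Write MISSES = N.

  [0] addr=0x82 blk=16 s=0: MISS | VC []
  [1] addr=0x62 blk=12 s=0: MISS | VC [16]
  [2] addr=0x27 blk=4 s=0: MISS | VC [16, 12]
  [3] addr=0x25 blk=4 s=0: L1-HIT | VC [16, 12]
  [4] addr=0x20 blk=4 s=0: L1-HIT | VC [16, 12]
  [5] addr=0x40 blk=8 s=0: MISS | VC [16, 12, 4]
  [6] addr=0x56 blk=10 s=2: MISS | VC [16, 12, 4]
  [7] addr=0x57 blk=10 s=2: L1-HIT | VC [16, 12, 4]
  [8] addr=0x26 blk=4 s=0: VC-HIT | VC [16, 12, 8]
  [9] addr=0x85 blk=16 s=0: VC-HIT | VC [4, 12, 8]
  [10] addr=0x82 blk=16 s=0: L1-HIT | VC [4, 12, 8]
  [11] addr=0x66 blk=12 s=0: VC-HIT | VC [4, 16, 8]
  [12] addr=0x25 blk=4 s=0: VC-HIT | VC [12, 16, 8]

MISSES = 5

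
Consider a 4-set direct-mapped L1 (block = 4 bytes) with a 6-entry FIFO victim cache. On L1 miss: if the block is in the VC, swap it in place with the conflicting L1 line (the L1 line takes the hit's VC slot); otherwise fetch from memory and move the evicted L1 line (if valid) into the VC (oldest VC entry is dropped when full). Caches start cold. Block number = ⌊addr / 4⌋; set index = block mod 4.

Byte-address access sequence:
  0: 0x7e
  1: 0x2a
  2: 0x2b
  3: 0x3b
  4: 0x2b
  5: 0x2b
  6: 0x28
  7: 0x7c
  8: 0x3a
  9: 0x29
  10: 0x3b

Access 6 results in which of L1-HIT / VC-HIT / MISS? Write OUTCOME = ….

#0 0x7e→b31/s3 MISS; vc=[]
#1 0x2a→b10/s2 MISS; vc=[]
#2 0x2b→b10/s2 L1-HIT; vc=[]
#3 0x3b→b14/s2 MISS; vc=[10]
#4 0x2b→b10/s2 VC-HIT; vc=[14]
#5 0x2b→b10/s2 L1-HIT; vc=[14]
#6 0x28→b10/s2 L1-HIT; vc=[14]
#7 0x7c→b31/s3 L1-HIT; vc=[14]
#8 0x3a→b14/s2 VC-HIT; vc=[10]
#9 0x29→b10/s2 VC-HIT; vc=[14]
#10 0x3b→b14/s2 VC-HIT; vc=[10]

OUTCOME = L1-HIT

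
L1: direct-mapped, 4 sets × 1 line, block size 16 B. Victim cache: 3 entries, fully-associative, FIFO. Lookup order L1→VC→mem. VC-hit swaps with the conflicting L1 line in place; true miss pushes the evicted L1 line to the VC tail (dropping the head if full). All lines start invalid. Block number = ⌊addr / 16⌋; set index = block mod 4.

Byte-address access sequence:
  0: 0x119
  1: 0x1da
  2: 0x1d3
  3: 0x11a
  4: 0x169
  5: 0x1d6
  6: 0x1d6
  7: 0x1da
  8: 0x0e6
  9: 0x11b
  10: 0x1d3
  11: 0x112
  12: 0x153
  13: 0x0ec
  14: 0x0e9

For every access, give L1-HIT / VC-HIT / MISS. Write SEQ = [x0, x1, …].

#0 0x119→b17/s1 MISS; vc=[]
#1 0x1da→b29/s1 MISS; vc=[17]
#2 0x1d3→b29/s1 L1-HIT; vc=[17]
#3 0x11a→b17/s1 VC-HIT; vc=[29]
#4 0x169→b22/s2 MISS; vc=[29]
#5 0x1d6→b29/s1 VC-HIT; vc=[17]
#6 0x1d6→b29/s1 L1-HIT; vc=[17]
#7 0x1da→b29/s1 L1-HIT; vc=[17]
#8 0xe6→b14/s2 MISS; vc=[17,22]
#9 0x11b→b17/s1 VC-HIT; vc=[29,22]
#10 0x1d3→b29/s1 VC-HIT; vc=[17,22]
#11 0x112→b17/s1 VC-HIT; vc=[29,22]
#12 0x153→b21/s1 MISS; vc=[29,22,17]
#13 0xec→b14/s2 L1-HIT; vc=[29,22,17]
#14 0xe9→b14/s2 L1-HIT; vc=[29,22,17]

SEQ = [MISS, MISS, L1-HIT, VC-HIT, MISS, VC-HIT, L1-HIT, L1-HIT, MISS, VC-HIT, VC-HIT, VC-HIT, MISS, L1-HIT, L1-HIT]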